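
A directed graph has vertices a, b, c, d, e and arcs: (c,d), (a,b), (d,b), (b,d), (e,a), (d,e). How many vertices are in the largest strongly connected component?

4

{a, b, d, e} are all mutually reachable — one SCC of size 4.
{c} is an SCC by itself.
The largest has 4 vertices.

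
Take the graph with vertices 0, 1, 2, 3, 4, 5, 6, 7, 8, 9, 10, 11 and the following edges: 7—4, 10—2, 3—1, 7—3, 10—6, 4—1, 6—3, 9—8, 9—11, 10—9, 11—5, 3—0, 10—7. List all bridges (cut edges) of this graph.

The edges on the cycle 10-7-4-1-3-6-10 are not bridges since each lies on that cycle.
But removing 10—9 disconnects 10 from 9; removing 11—5 disconnects 11 from 5; removing 3—0 disconnects 3 from 0; removing 8—9 disconnects 8 from 9 — these are bridges.
In total 6 edges are bridges.

0-3, 10-2, 10-9, 11-5, 11-9, 8-9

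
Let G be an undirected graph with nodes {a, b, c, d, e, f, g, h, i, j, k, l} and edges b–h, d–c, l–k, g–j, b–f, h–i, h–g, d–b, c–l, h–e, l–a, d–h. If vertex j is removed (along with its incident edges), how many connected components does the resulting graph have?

1

With j gone, the remaining components are: {a, b, c, d, e, f, g, h, i, k, l}.
That is 1 component.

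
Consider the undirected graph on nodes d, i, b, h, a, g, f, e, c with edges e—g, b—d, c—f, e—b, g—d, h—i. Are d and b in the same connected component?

From d we can reach b, d, e, g, which includes b.

Yes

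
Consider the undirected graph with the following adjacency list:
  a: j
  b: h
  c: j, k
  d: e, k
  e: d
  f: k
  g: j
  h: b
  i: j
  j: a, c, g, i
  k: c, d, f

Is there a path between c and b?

No

The component containing c is {a, c, d, e, f, g, i, j, k}, and b is not in it.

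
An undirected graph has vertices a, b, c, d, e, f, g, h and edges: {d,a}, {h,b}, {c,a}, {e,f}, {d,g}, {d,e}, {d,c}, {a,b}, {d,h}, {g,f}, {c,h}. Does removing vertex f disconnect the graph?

No

Deleting f leaves 1 component (was 1) (its neighbors e, g remain connected to each other), so f is not a cut vertex.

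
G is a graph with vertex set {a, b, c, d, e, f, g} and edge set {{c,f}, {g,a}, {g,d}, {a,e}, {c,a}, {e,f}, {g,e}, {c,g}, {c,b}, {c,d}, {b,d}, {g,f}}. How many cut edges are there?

The edges on the cycle g-e-f-g are not bridges since each lies on that cycle.
Every edge lies on some cycle, so there are no bridges.

0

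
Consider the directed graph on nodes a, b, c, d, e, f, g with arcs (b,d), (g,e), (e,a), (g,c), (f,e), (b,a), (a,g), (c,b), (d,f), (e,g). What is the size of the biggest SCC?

7

{a, b, c, d, e, f, g} are all mutually reachable — one SCC of size 7.
The largest has 7 vertices.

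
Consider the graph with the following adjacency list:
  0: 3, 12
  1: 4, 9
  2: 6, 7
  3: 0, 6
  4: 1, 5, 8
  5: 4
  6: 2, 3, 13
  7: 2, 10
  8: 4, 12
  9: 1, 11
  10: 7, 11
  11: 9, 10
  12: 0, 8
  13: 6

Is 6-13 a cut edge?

Yes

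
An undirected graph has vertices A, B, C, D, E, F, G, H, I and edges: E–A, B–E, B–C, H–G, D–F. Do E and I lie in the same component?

No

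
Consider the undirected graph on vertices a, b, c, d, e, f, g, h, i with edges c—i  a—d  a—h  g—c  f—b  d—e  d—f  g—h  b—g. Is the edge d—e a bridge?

Removing d—e leaves no path between d and e: the component count goes from 1 to 2. So it is a bridge.

Yes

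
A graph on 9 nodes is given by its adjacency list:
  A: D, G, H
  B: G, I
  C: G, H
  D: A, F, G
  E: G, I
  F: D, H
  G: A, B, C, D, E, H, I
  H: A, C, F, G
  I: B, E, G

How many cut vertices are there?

1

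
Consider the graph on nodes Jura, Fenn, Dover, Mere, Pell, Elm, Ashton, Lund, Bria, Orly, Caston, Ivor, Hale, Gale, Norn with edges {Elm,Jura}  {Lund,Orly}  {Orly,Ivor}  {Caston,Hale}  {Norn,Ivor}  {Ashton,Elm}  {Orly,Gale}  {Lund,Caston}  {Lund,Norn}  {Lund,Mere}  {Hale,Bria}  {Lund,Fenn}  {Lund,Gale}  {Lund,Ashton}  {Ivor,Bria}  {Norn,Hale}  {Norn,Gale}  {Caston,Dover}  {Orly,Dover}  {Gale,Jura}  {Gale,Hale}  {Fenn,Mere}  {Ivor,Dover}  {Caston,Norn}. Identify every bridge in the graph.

The edges on the cycle Lund-Fenn-Mere-Lund are not bridges since each lies on that cycle.
Every edge lies on some cycle, so there are no bridges.

none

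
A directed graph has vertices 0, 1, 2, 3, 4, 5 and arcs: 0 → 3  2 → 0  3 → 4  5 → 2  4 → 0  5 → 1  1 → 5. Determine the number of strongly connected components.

3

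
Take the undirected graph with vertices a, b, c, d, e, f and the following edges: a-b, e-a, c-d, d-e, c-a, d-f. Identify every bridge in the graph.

The edges on the cycle c-d-e-a-c are not bridges since each lies on that cycle.
But removing a-b disconnects a from b; removing d-f disconnects d from f — these are bridges.

a-b, d-f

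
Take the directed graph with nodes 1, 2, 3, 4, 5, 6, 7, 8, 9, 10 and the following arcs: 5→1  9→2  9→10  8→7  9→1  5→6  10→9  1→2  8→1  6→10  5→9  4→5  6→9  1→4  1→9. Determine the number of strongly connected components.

5

{1, 4, 5, 6, 9, 10} are all mutually reachable — one SCC of size 6.
{2} is an SCC by itself.
{8} is an SCC by itself.
{7} is an SCC by itself.
{3} is an SCC by itself.
That gives 5 strongly connected components.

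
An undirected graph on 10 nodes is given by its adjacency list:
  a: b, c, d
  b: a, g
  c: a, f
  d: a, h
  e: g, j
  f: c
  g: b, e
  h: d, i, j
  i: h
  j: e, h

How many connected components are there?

1

Starting from a we can reach a, b, c, d, e, f, g, h, i, j. That is one component of size 10.
Total: 1 component.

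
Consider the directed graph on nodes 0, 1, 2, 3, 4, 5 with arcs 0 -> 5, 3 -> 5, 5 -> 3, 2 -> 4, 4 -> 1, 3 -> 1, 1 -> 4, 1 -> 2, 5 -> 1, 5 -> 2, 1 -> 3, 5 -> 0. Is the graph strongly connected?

Yes

From 0 we can reach every vertex (0, 1, 2, 3, 4, 5), and every vertex can reach 0 (0, 1, 2, 3, 4, 5). So the whole graph is one strongly connected component.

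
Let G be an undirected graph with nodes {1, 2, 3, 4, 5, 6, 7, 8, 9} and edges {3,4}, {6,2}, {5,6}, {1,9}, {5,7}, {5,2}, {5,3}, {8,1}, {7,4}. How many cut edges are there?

2

The edges on the cycle 5-6-2-5 are not bridges since each lies on that cycle.
But removing 8-1 disconnects 8 from 1; removing 9-1 disconnects 9 from 1 — these are bridges.
That makes 2 bridges.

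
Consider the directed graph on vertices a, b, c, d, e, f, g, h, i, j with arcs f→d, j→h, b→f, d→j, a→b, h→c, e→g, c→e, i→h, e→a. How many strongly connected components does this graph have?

3

{a, b, c, d, e, f, h, j} are all mutually reachable — one SCC of size 8.
{g} is an SCC by itself.
{i} is an SCC by itself.
That gives 3 strongly connected components.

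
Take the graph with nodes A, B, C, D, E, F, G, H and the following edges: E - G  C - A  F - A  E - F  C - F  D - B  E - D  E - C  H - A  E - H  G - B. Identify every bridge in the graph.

none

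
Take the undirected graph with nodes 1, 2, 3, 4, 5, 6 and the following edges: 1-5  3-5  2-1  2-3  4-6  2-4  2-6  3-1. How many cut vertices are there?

1

Removing 2 increases the component count from 1 to 2, so 2 is a cut vertex.
By contrast removing 4 leaves 1 component; it is not a cut vertex. No other vertex is a cut vertex either.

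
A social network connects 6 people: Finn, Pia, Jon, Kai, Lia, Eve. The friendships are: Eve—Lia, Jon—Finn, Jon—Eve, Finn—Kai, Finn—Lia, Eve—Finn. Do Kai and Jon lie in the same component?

From Kai we can reach Eve, Jon, Kai, Lia, Finn, which includes Jon.

Yes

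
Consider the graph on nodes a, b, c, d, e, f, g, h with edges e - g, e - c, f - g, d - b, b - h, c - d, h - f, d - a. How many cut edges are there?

The edges on the cycle e-c-d-b-h-f-g-e are not bridges since each lies on that cycle.
But removing d - a disconnects d from a — this is a bridge.

1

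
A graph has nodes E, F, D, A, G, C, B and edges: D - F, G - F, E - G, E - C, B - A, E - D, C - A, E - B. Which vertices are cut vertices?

E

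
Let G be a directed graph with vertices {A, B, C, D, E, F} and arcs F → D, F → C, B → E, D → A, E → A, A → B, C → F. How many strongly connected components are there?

3

{A, B, E} are all mutually reachable — one SCC of size 3.
{C, F} are all mutually reachable — one SCC of size 2.
{D} is an SCC by itself.
That gives 3 strongly connected components.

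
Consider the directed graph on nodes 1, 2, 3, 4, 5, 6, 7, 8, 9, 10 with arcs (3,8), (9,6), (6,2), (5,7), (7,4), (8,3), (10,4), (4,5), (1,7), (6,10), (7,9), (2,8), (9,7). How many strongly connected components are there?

4

{4, 5, 6, 7, 9, 10} are all mutually reachable — one SCC of size 6.
{3, 8} are all mutually reachable — one SCC of size 2.
{2} is an SCC by itself.
{1} is an SCC by itself.
That gives 4 strongly connected components.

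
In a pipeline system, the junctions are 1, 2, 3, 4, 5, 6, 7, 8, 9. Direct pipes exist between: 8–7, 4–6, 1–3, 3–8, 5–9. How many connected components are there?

2 is isolated — a component by itself.
Starting from 4 we can reach 4, 6. That is one component of size 2.
Starting from 5 we can reach 5, 9. That is one component of size 2.
Starting from 1 we can reach 1, 3, 7, 8. That is one component of size 4.
Total: 4 components.

4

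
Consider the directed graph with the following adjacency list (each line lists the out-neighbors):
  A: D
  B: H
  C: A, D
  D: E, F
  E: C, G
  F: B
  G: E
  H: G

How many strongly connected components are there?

{A, B, C, D, E, F, G, H} are all mutually reachable — one SCC of size 8.
That gives 1 strongly connected component.

1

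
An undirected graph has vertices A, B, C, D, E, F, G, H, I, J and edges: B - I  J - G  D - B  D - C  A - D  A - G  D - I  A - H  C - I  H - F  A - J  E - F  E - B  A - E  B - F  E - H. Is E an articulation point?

No

Deleting E leaves 1 component (was 1) (its neighbors A, B, F, H remain connected to each other), so E is not a cut vertex.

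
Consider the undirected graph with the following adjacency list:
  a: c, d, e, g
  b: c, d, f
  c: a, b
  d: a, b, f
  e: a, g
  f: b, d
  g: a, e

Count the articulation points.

Removing a increases the component count from 1 to 2, so a is a cut vertex.
By contrast removing e leaves 1 component; it is not a cut vertex. No other vertex is a cut vertex either.

1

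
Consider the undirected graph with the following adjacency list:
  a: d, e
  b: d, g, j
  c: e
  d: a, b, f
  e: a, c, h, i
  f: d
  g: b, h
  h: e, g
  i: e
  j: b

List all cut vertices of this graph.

b, d, e

Removing b increases the component count from 1 to 2, so b is a cut vertex.
Removing d increases the component count from 1 to 2, so d is a cut vertex.
Removing e increases the component count from 1 to 3, so e is a cut vertex.
By contrast removing h leaves 1 component; it is not a cut vertex. No other vertex is a cut vertex either.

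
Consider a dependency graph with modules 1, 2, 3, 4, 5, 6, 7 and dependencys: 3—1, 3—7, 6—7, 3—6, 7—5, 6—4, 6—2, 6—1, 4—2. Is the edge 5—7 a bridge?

Removing 5—7 leaves no path between 5 and 7: the component count goes from 1 to 2. So it is a bridge.

Yes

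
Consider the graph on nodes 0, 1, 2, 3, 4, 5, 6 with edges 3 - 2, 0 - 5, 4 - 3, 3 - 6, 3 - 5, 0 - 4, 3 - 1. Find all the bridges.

1-3, 2-3, 3-6

The edges on the cycle 0-4-3-5-0 are not bridges since each lies on that cycle.
But removing 3 - 1 disconnects 3 from 1; removing 3 - 6 disconnects 3 from 6; removing 3 - 2 disconnects 3 from 2 — these are bridges.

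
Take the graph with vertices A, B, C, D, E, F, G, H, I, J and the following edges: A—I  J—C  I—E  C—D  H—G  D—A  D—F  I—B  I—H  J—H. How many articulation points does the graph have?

3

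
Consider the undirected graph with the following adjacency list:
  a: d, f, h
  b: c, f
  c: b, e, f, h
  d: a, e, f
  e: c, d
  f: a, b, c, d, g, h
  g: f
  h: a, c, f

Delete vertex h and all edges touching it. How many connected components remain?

1

With h gone, the remaining components are: {a, b, c, d, e, f, g}.
That is 1 component.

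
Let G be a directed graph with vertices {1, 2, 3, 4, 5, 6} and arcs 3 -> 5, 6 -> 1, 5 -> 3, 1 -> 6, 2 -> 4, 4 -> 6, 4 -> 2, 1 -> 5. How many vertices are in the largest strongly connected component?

{1, 6} are all mutually reachable — one SCC of size 2.
{2, 4} are all mutually reachable — one SCC of size 2.
{3, 5} are all mutually reachable — one SCC of size 2.
The largest has 2 vertices.

2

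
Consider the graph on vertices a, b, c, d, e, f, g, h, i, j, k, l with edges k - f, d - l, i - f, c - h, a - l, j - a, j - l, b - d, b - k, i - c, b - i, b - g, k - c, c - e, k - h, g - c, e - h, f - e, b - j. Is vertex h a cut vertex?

No

Deleting h leaves 1 component (was 1) (its neighbors c, e, k remain connected to each other), so h is not a cut vertex.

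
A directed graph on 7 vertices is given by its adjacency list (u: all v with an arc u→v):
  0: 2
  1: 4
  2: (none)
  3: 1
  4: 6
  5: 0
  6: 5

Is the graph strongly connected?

No

There is no directed path from 4 to 1, so the graph is not strongly connected.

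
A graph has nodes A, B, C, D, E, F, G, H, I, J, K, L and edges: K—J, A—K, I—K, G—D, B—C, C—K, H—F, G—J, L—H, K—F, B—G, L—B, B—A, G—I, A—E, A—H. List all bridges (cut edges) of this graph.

The edges on the cycle B-A-H-F-K-I-G-B are not bridges since each lies on that cycle.
But removing E—A disconnects E from A; removing G—D disconnects G from D — these are bridges.

A-E, D-G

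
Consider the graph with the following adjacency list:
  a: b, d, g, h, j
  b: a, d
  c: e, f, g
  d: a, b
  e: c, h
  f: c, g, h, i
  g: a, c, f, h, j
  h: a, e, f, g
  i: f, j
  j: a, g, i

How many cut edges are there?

0

The edges on the cycle a-d-b-a are not bridges since each lies on that cycle.
Every edge lies on some cycle, so there are no bridges.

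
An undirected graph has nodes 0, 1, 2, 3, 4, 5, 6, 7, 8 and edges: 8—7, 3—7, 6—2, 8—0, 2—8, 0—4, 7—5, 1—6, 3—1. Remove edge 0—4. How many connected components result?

Before removal there is 1 component.
0—4 is a bridge — removing it separates 0's side from 4's side.
After removal: 2 components.

2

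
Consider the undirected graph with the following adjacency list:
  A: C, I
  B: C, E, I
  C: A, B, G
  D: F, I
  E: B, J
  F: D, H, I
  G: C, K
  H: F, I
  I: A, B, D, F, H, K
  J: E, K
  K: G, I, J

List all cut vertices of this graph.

I

Removing I increases the component count from 1 to 2, so I is a cut vertex.
By contrast removing J leaves 1 component; it is not a cut vertex. No other vertex is a cut vertex either.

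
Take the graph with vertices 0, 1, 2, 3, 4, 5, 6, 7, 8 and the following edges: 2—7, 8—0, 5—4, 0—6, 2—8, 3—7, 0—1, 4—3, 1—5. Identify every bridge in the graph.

0-6

The edges on the cycle 2-8-0-1-5-4-3-7-2 are not bridges since each lies on that cycle.
But removing 6—0 disconnects 6 from 0 — this is a bridge.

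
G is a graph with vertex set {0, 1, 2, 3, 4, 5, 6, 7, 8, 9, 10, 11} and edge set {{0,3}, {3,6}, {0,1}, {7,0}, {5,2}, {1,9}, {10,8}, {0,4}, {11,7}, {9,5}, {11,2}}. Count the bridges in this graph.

4

The edges on the cycle 11-7-0-1-9-5-2-11 are not bridges since each lies on that cycle.
But removing 10-8 disconnects 10 from 8; removing 0-3 disconnects 0 from 3; removing 4-0 disconnects 4 from 0; removing 6-3 disconnects 6 from 3 — these are bridges.
That makes 4 bridges.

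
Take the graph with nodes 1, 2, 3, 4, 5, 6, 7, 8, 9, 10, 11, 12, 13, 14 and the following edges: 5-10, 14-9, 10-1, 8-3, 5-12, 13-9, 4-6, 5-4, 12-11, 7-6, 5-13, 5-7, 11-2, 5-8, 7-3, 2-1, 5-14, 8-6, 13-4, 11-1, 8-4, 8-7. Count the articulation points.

1

Removing 5 increases the component count from 1 to 2, so 5 is a cut vertex.
By contrast removing 8 leaves 1 component; it is not a cut vertex. No other vertex is a cut vertex either.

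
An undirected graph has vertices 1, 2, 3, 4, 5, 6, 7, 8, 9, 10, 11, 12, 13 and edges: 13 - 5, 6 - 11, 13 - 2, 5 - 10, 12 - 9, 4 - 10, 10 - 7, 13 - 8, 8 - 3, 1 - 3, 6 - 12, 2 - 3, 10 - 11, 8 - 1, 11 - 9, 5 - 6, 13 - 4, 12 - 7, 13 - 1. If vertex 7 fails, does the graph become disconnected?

No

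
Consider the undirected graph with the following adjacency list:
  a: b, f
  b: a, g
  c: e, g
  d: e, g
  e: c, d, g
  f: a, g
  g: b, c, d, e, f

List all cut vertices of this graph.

g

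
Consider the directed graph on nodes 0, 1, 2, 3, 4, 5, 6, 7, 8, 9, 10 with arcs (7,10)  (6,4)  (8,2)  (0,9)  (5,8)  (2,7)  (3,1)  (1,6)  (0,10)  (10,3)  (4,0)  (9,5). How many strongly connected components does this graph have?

{0, 1, 2, 3, 4, 5, 6, 7, 8, 9, 10} are all mutually reachable — one SCC of size 11.
That gives 1 strongly connected component.

1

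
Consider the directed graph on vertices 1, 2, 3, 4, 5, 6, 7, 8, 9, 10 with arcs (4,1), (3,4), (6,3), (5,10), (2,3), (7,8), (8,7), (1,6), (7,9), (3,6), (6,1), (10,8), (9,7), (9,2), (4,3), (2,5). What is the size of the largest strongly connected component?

{2, 5, 7, 8, 9, 10} are all mutually reachable — one SCC of size 6.
{1, 3, 4, 6} are all mutually reachable — one SCC of size 4.
The largest has 6 vertices.

6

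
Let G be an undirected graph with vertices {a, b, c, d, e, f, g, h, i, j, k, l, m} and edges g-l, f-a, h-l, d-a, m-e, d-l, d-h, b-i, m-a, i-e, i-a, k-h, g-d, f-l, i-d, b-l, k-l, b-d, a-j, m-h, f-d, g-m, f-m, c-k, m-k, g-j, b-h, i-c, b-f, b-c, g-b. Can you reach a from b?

From b we can reach a, b, c, d, e, f, g, h, i, j, k, l, m, which includes a.

Yes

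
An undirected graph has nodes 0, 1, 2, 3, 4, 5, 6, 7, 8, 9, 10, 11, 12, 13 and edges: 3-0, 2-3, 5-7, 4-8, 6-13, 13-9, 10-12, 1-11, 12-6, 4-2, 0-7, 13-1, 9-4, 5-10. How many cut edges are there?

The edges on the cycle 5-10-12-6-13-9-4-2-3-0-7-5 are not bridges since each lies on that cycle.
But removing 1-11 disconnects 1 from 11; removing 13-1 disconnects 13 from 1; removing 8-4 disconnects 8 from 4 — these are bridges.
That makes 3 bridges.

3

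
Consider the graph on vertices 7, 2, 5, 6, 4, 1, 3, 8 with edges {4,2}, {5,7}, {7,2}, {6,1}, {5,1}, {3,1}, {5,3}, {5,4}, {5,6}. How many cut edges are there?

0

The edges on the cycle 5-4-2-7-5 are not bridges since each lies on that cycle.
Every edge lies on some cycle, so there are no bridges.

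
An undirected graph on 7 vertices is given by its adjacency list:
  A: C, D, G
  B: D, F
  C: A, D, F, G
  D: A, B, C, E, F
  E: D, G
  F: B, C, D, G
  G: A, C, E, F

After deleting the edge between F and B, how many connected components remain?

F and B are still connected via F-D-B, so the component count stays at 1.

1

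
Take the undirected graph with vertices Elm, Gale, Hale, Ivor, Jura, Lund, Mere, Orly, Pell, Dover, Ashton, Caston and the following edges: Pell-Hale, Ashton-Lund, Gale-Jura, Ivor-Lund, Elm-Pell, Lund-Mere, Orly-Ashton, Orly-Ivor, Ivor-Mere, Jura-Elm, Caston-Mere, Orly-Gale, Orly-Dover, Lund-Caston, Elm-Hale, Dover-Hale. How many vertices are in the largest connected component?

Starting from Elm we can reach Elm, Gale, Hale, Ivor, Jura, Lund, Mere, Orly, Pell, Dover, Ashton, Caston. That is one component of size 12.
The largest has 12 vertices.

12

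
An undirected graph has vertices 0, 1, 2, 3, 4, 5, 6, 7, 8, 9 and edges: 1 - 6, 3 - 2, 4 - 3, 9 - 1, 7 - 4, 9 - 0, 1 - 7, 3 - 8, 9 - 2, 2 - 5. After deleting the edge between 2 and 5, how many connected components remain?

Before removal there is 1 component.
2 - 5 is a bridge — removing it separates 2's side from 5's side.
After removal: 2 components.

2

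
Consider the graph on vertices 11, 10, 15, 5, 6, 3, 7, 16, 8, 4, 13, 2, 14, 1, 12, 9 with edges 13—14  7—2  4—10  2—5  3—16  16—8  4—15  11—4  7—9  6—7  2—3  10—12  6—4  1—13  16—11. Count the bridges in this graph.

8

The edges on the cycle 6-7-2-3-16-11-4-6 are not bridges since each lies on that cycle.
But removing 1—13 disconnects 1 from 13; removing 4—15 disconnects 4 from 15; removing 8—16 disconnects 8 from 16; removing 10—4 disconnects 10 from 4 — these are bridges.
In total 8 edges are bridges.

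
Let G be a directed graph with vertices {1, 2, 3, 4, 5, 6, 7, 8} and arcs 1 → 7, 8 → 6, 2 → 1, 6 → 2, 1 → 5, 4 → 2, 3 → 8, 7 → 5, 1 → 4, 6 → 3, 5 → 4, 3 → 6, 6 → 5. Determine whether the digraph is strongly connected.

No

There is no directed path from 5 to 3, so the graph is not strongly connected.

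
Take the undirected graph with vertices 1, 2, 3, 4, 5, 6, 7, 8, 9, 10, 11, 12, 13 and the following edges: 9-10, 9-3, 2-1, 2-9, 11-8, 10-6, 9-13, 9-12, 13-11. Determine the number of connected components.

4

7 is isolated — a component by itself.
4 is isolated — a component by itself.
5 is isolated — a component by itself.
Starting from 1 we can reach 1, 2, 3, 6, 8, 9, 10, 11, 12, 13. That is one component of size 10.
Total: 4 components.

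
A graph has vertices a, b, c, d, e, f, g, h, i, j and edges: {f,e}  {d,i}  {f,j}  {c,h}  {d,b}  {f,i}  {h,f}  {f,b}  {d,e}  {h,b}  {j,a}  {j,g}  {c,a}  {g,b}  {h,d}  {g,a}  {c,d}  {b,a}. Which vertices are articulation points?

none

Removing i, for instance, still leaves 1 component. No single vertex removal increases the component count — the graph has no articulation points.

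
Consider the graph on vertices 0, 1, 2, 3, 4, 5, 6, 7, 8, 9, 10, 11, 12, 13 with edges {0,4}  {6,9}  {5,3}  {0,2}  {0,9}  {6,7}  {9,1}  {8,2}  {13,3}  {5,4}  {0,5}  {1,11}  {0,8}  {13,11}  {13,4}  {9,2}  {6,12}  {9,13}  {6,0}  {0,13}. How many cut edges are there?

2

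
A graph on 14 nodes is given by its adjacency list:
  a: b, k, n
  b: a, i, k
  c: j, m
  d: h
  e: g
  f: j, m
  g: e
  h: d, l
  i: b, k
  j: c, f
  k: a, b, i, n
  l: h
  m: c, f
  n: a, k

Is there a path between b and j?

No

The component containing b is {a, b, i, k, n}, and j is not in it.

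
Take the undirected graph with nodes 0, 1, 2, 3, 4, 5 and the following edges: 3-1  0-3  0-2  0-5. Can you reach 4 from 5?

The component containing 5 is {0, 1, 2, 3, 5}, and 4 is not in it.

No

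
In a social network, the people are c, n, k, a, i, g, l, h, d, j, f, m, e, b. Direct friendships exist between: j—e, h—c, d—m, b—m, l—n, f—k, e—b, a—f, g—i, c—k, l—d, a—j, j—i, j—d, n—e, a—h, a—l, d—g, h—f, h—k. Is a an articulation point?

Deleting a raises the number of components from 1 to 2, so a is a cut vertex.

Yes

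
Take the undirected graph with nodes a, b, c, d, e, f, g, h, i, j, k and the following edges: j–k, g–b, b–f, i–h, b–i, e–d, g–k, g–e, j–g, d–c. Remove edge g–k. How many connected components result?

g and k are still connected via g-j-k, so the component count stays at 2.

2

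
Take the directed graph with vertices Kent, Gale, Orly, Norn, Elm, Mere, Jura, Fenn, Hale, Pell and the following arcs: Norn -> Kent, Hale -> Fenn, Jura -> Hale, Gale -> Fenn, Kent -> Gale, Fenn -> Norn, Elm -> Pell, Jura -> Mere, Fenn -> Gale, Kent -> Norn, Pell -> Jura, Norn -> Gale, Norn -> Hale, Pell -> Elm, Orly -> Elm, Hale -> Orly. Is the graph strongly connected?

No

There is no directed path from Mere to Elm, so the graph is not strongly connected.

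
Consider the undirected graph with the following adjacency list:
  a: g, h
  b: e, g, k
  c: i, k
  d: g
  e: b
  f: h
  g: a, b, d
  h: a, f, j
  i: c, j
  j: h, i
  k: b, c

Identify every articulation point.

Removing b increases the component count from 1 to 2, so b is a cut vertex.
Removing g increases the component count from 1 to 2, so g is a cut vertex.
Removing h increases the component count from 1 to 2, so h is a cut vertex.
By contrast removing f leaves 1 component; it is not a cut vertex. No other vertex is a cut vertex either.

b, g, h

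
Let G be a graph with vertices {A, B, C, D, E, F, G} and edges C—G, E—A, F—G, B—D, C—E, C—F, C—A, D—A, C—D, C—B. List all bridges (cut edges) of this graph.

The edges on the cycle C-F-G-C are not bridges since each lies on that cycle.
Every edge lies on some cycle, so there are no bridges.

none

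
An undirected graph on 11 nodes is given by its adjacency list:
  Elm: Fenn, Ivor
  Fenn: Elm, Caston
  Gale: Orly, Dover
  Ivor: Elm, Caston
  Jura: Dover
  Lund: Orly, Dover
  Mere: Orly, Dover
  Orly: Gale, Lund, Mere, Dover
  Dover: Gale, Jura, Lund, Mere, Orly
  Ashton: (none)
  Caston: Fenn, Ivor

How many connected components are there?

3

Ashton is isolated — a component by itself.
Starting from Elm we can reach Elm, Fenn, Ivor, Caston. That is one component of size 4.
Starting from Gale we can reach Gale, Jura, Lund, Mere, Orly, Dover. That is one component of size 6.
Total: 3 components.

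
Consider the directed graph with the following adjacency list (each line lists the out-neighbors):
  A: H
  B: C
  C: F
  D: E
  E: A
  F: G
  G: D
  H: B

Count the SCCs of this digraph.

1

{A, B, C, D, E, F, G, H} are all mutually reachable — one SCC of size 8.
That gives 1 strongly connected component.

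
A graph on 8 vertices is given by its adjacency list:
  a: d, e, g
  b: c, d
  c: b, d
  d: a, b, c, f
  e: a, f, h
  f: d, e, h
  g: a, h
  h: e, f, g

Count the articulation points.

1

Removing d increases the component count from 1 to 2, so d is a cut vertex.
By contrast removing f leaves 1 component; it is not a cut vertex. No other vertex is a cut vertex either.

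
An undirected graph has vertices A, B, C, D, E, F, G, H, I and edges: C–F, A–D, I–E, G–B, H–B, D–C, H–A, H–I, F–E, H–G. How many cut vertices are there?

1

Removing H increases the component count from 1 to 2, so H is a cut vertex.
By contrast removing D leaves 1 component; it is not a cut vertex. No other vertex is a cut vertex either.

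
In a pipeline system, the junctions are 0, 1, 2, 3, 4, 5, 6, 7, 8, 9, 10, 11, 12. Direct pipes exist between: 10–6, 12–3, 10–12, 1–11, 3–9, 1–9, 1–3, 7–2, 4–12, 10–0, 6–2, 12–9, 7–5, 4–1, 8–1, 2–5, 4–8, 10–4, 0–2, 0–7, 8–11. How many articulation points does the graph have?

Removing 10 increases the component count from 1 to 2, so 10 is a cut vertex.
By contrast removing 9 leaves 1 component; it is not a cut vertex. No other vertex is a cut vertex either.

1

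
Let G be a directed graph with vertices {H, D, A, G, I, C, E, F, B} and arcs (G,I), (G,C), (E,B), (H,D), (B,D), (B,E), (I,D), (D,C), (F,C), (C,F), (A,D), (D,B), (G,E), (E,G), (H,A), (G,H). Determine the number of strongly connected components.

2

{A, B, D, E, G, H, I} are all mutually reachable — one SCC of size 7.
{C, F} are all mutually reachable — one SCC of size 2.
That gives 2 strongly connected components.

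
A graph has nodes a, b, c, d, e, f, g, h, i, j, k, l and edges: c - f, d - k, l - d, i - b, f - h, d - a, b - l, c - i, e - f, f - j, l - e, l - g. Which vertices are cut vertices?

d, f, l

Removing d increases the component count from 1 to 3, so d is a cut vertex.
Removing f increases the component count from 1 to 3, so f is a cut vertex.
Removing l increases the component count from 1 to 3, so l is a cut vertex.
By contrast removing i leaves 1 component; it is not a cut vertex. No other vertex is a cut vertex either.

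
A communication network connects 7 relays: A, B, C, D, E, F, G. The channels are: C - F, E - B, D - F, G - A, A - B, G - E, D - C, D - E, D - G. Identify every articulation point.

Removing D increases the component count from 1 to 2, so D is a cut vertex.
By contrast removing C leaves 1 component; it is not a cut vertex. No other vertex is a cut vertex either.

D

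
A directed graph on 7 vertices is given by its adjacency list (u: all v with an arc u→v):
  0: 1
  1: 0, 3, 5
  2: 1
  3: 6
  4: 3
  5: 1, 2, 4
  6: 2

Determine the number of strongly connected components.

{0, 1, 2, 3, 4, 5, 6} are all mutually reachable — one SCC of size 7.
That gives 1 strongly connected component.

1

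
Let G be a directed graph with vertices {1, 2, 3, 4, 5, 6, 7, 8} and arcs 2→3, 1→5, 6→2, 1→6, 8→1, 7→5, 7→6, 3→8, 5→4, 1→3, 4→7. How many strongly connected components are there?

{1, 2, 3, 4, 5, 6, 7, 8} are all mutually reachable — one SCC of size 8.
That gives 1 strongly connected component.

1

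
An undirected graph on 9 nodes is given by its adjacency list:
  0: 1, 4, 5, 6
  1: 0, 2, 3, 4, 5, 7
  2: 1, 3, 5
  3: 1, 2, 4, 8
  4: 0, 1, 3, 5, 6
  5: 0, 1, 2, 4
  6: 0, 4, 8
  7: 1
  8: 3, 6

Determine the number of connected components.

Starting from 0 we can reach 0, 1, 2, 3, 4, 5, 6, 7, 8. That is one component of size 9.
Total: 1 component.

1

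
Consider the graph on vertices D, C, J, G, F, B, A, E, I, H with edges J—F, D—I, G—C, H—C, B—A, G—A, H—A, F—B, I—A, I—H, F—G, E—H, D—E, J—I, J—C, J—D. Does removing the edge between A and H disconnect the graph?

No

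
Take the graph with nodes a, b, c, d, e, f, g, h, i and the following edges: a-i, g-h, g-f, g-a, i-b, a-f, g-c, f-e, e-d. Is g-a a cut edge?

After removing g-a, the path g-f-a still connects them, so the edge is not a bridge.

No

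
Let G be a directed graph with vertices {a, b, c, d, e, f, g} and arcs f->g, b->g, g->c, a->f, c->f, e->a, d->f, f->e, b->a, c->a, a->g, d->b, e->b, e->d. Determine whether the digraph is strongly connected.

Yes

From c we can reach every vertex (a, b, c, d, e, f, g), and every vertex can reach c (a, b, c, d, e, f, g). So the whole graph is one strongly connected component.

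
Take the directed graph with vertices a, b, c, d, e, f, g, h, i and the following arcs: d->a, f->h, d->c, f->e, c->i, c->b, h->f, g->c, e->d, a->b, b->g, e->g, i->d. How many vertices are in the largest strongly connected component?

6

{a, b, c, d, g, i} are all mutually reachable — one SCC of size 6.
{f, h} are all mutually reachable — one SCC of size 2.
{e} is an SCC by itself.
The largest has 6 vertices.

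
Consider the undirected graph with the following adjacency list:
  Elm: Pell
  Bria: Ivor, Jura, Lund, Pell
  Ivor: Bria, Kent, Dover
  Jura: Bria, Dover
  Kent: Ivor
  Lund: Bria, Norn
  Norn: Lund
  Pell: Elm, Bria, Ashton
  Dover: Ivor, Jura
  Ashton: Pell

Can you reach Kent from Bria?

Yes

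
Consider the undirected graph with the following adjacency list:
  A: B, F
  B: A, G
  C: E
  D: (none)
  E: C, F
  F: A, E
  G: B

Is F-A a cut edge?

Yes

Removing F-A leaves no path between F and A: the component count goes from 2 to 3. So it is a bridge.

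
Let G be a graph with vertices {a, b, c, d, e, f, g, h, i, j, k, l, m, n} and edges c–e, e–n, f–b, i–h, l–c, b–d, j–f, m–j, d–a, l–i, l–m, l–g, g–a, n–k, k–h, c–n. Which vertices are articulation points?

Removing l increases the component count from 1 to 2, so l is a cut vertex.
By contrast removing i leaves 1 component; it is not a cut vertex. No other vertex is a cut vertex either.

l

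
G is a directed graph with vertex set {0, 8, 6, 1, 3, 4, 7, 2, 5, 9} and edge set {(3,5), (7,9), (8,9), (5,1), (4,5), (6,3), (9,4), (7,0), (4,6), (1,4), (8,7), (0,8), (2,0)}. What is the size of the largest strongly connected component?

5

{1, 3, 4, 5, 6} are all mutually reachable — one SCC of size 5.
{0, 7, 8} are all mutually reachable — one SCC of size 3.
{2} is an SCC by itself.
{9} is an SCC by itself.
The largest has 5 vertices.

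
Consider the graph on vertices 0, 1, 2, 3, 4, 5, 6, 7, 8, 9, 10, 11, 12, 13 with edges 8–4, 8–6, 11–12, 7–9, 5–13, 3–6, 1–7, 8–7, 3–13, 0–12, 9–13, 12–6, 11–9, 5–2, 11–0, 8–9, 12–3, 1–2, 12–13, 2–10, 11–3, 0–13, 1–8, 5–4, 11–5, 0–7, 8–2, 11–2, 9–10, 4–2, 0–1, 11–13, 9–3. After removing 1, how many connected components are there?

With 1 gone, the remaining components are: {0, 2, 3, 4, 5, 6, 7, 8, 9, 10, 11, 12, 13}.
That is 1 component.

1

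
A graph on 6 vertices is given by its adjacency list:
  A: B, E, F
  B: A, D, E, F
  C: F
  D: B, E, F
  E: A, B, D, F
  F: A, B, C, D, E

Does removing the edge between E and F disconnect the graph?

No

After removing E-F, the path E-A-F still connects them, so the edge is not a bridge.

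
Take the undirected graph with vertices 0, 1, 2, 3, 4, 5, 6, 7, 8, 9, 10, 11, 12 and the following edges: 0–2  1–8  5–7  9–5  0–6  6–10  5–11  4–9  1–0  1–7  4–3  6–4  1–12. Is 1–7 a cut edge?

No

After removing 1–7, the path 1-0-6-4-9-5-7 still connects them, so the edge is not a bridge.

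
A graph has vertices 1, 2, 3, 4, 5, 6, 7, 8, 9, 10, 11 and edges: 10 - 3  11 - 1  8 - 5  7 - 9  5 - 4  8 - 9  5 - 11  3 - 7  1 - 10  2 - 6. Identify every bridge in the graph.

2-6, 4-5

The edges on the cycle 8-5-11-1-10-3-7-9-8 are not bridges since each lies on that cycle.
But removing 4 - 5 disconnects 4 from 5; removing 2 - 6 disconnects 2 from 6 — these are bridges.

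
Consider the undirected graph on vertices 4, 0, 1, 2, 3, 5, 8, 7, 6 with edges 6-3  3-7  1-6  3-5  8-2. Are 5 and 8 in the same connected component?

No

The component containing 5 is {1, 3, 5, 6, 7}, and 8 is not in it.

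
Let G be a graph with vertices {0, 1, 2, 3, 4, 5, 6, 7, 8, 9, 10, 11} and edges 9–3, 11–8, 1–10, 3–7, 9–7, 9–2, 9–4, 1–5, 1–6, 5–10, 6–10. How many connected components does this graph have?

4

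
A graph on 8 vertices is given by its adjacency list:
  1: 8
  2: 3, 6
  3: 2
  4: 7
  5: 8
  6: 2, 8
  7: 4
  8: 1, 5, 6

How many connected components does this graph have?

2

Starting from 4 we can reach 4, 7. That is one component of size 2.
Starting from 1 we can reach 1, 2, 3, 5, 6, 8. That is one component of size 6.
Total: 2 components.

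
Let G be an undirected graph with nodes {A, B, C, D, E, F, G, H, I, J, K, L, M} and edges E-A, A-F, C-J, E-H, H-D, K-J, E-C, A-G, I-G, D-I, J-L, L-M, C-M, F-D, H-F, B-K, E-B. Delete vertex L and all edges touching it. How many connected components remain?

1

With L gone, the remaining components are: {A, B, C, D, E, F, G, H, I, J, K, M}.
That is 1 component.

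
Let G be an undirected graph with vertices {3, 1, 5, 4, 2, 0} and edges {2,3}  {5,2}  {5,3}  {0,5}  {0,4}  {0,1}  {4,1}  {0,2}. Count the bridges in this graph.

The edges on the cycle 0-4-1-0 are not bridges since each lies on that cycle.
Every edge lies on some cycle, so there are no bridges.

0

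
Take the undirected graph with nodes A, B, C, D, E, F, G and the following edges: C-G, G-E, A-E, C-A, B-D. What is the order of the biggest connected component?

4

F is isolated — a component by itself.
Starting from B we can reach B, D. That is one component of size 2.
Starting from A we can reach A, C, E, G. That is one component of size 4.
The largest has 4 vertices.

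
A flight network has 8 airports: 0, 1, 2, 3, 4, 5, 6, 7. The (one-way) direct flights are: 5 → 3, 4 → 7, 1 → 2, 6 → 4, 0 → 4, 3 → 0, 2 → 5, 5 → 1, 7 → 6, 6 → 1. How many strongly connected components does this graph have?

{0, 1, 2, 3, 4, 5, 6, 7} are all mutually reachable — one SCC of size 8.
That gives 1 strongly connected component.

1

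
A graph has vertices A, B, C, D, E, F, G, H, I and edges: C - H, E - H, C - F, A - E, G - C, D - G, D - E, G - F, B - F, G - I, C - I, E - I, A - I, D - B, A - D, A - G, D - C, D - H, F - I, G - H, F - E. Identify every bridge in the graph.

none

The edges on the cycle A-D-G-C-F-I-A are not bridges since each lies on that cycle.
Every edge lies on some cycle, so there are no bridges.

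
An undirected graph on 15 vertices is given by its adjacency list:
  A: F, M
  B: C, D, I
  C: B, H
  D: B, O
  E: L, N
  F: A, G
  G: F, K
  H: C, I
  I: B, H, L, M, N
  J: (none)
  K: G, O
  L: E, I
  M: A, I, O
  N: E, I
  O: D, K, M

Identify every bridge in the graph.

The edges on the cycle I-N-E-L-I are not bridges since each lies on that cycle.
Every edge lies on some cycle, so there are no bridges.

none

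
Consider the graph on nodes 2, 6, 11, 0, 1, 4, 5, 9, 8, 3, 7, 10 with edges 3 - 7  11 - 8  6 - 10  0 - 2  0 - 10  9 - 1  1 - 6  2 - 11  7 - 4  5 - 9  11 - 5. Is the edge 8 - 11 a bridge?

Removing 8 - 11 leaves no path between 8 and 11: the component count goes from 2 to 3. So it is a bridge.

Yes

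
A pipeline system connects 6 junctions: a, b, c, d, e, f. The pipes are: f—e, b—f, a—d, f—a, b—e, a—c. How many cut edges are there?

3

The edges on the cycle b-f-e-b are not bridges since each lies on that cycle.
But removing a—d disconnects a from d; removing f—a disconnects f from a; removing a—c disconnects a from c — these are bridges.
That makes 3 bridges.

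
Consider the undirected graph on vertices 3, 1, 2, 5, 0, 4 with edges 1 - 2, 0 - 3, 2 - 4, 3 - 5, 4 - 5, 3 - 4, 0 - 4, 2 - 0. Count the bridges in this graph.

1

The edges on the cycle 2-0-3-5-4-2 are not bridges since each lies on that cycle.
But removing 1 - 2 disconnects 1 from 2 — this is a bridge.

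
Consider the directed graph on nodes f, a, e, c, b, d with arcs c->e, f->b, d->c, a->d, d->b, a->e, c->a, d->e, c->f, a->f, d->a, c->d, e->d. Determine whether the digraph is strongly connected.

No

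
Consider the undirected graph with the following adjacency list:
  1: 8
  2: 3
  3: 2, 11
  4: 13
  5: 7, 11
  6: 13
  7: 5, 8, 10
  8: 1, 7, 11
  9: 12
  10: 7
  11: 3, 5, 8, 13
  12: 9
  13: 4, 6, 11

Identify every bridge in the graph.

The edges on the cycle 11-8-7-5-11 are not bridges since each lies on that cycle.
But removing 6-13 disconnects 6 from 13; removing 8-1 disconnects 8 from 1; removing 12-9 disconnects 12 from 9; removing 7-10 disconnects 7 from 10 — these are bridges.
In total 8 edges are bridges.

1-8, 10-7, 11-13, 11-3, 12-9, 13-4, 13-6, 2-3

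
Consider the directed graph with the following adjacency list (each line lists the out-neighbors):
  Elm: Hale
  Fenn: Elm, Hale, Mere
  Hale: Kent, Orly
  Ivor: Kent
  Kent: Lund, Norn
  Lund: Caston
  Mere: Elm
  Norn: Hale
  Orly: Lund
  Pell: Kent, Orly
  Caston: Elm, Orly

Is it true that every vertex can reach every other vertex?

No

There is no directed path from Norn to Pell, so the graph is not strongly connected.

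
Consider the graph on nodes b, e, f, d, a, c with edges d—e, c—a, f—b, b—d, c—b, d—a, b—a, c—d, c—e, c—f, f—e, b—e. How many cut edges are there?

The edges on the cycle c-f-b-a-d-c are not bridges since each lies on that cycle.
Every edge lies on some cycle, so there are no bridges.

0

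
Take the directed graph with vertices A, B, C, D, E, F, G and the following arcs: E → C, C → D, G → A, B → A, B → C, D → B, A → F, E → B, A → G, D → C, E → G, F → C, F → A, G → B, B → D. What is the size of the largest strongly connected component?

6

{A, B, C, D, F, G} are all mutually reachable — one SCC of size 6.
{E} is an SCC by itself.
The largest has 6 vertices.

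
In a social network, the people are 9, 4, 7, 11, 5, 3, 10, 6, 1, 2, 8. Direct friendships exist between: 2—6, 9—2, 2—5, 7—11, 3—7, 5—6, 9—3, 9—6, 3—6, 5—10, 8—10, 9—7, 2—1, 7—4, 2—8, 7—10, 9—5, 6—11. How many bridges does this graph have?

2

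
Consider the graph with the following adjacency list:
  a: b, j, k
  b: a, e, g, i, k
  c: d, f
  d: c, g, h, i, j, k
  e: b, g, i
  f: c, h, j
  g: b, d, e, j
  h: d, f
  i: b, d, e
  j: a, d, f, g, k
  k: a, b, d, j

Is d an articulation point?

No

Deleting d leaves 1 component (was 1) (its neighbors c, g, h, i, j, k remain connected to each other), so d is not a cut vertex.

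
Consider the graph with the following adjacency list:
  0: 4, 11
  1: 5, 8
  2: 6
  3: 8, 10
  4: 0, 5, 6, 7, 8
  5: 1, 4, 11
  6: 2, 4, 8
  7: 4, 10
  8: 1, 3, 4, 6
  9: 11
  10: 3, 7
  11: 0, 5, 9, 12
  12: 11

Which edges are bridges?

The edges on the cycle 5-1-8-4-5 are not bridges since each lies on that cycle.
But removing 2-6 disconnects 2 from 6; removing 11-12 disconnects 11 from 12; removing 9-11 disconnects 9 from 11 — these are bridges.

11-12, 11-9, 2-6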